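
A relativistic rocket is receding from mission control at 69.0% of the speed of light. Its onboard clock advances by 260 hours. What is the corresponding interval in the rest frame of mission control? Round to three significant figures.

359 hours

Lorentz factor: γ = (1 − 0.4761)^(−1/2) = 1.3816.
The onboard clock measures proper time, so the interval in the rest frame of mission control is dilated: Δt = γ·Δτ = 1.3816 × 260 hours = 359 hours.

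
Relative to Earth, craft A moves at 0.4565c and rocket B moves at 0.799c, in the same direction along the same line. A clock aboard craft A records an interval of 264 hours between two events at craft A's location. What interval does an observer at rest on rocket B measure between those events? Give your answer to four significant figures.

313.5 hours

The velocity of craft A relative to rocket B is (0.4565 − 0.799)c / (1 − 0.4565×0.799) = −0.53915c; relative speed 0.53915c.
At |u| = 0.53915c, γ = (1 − 0.290683)^(−1/2) = 1.1874.
Craft A's interval is proper; time dilation gives Δt_B = γΔτ = 1.1874 × 264 hours = 313.5 hours.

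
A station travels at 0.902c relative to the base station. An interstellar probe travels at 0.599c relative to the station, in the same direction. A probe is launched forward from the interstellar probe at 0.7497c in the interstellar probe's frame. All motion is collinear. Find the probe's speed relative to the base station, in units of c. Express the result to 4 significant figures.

Apply u = (u'+v)/(1+u'v) twice. Probe in the station frame: (0.7497+0.599)/(1+0.7497·0.599) = 1.3487/1.4490703 = 0.93073c.
That velocity, transformed to the rest frame of the base station: (0.93073+0.902)/(1+0.93073·0.902) = 1.83273/1.83951846 = 0.99631c.

0.9963c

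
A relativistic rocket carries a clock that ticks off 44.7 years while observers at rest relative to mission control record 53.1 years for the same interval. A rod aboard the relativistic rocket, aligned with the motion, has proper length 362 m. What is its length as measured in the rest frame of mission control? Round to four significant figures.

The time-dilation ratio gives γ = 53.1/44.7 = 1.18792.
The rod contracts by the same γ: 362 m / 1.18792 = 304.7 m.

304.7 m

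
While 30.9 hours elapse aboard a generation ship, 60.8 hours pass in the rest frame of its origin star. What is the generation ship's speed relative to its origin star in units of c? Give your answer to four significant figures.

γ = Δt/Δτ = 60.8/30.9 = 1.9676.
β = √(1 − 1/γ²) = √(1 − 0.258301) = √0.741699 = 0.8612.

0.8612c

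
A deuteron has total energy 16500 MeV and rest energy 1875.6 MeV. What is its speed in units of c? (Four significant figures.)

0.9935c

Total energy E = γmc² gives γ = 16500/1875.6 = 8.7972.
Hence β = √(1 − 1/γ²) = √(1 − 0.0129214) = √0.9870786 = 0.9935.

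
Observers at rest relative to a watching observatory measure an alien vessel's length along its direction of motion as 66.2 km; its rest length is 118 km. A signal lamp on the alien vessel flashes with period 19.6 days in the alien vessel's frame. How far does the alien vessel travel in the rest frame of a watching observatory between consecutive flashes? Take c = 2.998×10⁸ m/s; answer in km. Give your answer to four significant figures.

7.491×10^11 km

γ = L₀/L = 118/66.2 = 1.78248.
β = √(1 − 1/γ²) = 0.8278. Lab-frame period = γτ = 1.78248×19.6 days = 34.937 days. Distance = βc × γτ = 0.8278 × 2.998×10⁸ m/s × 3018556.8 s = 7.4913×10^14 m = 7.491×10^11 km.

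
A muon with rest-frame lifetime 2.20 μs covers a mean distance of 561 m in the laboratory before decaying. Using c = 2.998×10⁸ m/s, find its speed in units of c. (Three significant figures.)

Let x = d/(cτ) = 561.0 m / (2.998×10⁸ m/s × 2.200×10^-6 s) = 0.85057. Since d = βγcτ, x = βγ = β/√(1−β²).
Solving: β² = x²/(1+x²) = 0.723469/1.723469 = 0.419775, so β = 0.648.

0.648c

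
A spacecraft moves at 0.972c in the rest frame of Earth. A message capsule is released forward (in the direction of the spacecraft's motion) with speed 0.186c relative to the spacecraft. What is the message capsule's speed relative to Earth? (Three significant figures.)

In units of c, u = (u' + v)/(1 + u'v) with u' = 0.186 and v = 0.972.
Numerator: 0.186 + 0.972 = 1.158. Denominator: 1 + (0.186)(0.972) = 1.180792.
u = 1.158/1.180792 = 0.9807, so the speed is 0.981c.

0.981c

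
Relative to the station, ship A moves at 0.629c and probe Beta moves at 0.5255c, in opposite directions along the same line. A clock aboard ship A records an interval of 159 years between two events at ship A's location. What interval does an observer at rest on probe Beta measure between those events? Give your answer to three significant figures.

Transform ship A's velocity into probe Beta's frame: (0.629 + 0.5255)/(1 + 0.629·0.5255) = 1.1545/1.3305395, so the relative speed is 0.86769c.
At |u| = 0.86769c, γ = (1 − 0.752886)^(−1/2) = 2.0116.
The clock on ship A records proper time, so probe Beta measures Δt = γΔτ = 2.0116 × 159 = 320 years.

320 years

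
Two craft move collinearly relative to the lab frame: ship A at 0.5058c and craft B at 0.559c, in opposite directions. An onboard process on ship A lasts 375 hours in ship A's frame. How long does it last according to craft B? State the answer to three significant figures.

Speed of ship A in craft B's frame: u = (v_A + v_B)/(1 + v_A v_B/c²) = (0.5058 + 0.559)/(1 + 0.5058×0.559) = 1.0648/1.2827422 = 0.8301; |u| = 0.8301c.
γ for this relative speed: γ = 1/√(1 − 0.689066) = 1.7934.
The clock on ship A records proper time, so craft B measures Δt = γΔτ = 1.7934 × 375 = 673 hours.

673 hours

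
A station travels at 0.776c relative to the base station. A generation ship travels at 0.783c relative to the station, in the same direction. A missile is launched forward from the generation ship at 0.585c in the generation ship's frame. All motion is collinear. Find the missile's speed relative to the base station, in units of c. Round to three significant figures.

0.992c

Compose velocities in two stages. Stage 1 (into S'): u₁ = (0.585+0.783)/(1+0.585×0.783) = 0.93824.
Stage 2 (into S): u = (0.93824+0.776)/(1+0.93824×0.776) = 0.99199, so the speed is 0.992c.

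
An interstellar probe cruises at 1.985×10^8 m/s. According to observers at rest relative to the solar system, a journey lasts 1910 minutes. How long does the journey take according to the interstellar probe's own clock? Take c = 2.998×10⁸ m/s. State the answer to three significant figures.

1430 minutes

β = v/c = (1.985×10^8 m/s)/(2.998×10⁸ m/s) = 0.662108.
γ = 1/√(1 − β²) = 1/√(1 − 0.438387) = 1/√0.561613 = 1/0.749408 = 1.3344.
The interstellar probe's clock runs slow as seen from the solar system, so Δτ = Δt/γ = 1910/1.3344 = 1430 minutes.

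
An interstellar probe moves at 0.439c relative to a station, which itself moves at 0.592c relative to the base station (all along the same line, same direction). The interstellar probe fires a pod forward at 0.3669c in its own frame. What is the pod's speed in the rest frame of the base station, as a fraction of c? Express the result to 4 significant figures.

0.9115c

First combine the pod and interstellar probe (S''→S'): u₁ = (0.3669 + 0.439)/(1 + 0.3669×0.439) = 0.8059/1.1610691 = 0.6941.
Then combine with the station (S'→S): u = (0.6941 + 0.592)/(1 + 0.6941×0.592) = 1.2861/1.4109072 = 0.91154.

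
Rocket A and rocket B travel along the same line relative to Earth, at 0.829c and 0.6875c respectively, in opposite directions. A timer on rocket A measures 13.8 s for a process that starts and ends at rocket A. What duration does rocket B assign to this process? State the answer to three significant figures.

Transform rocket A's velocity into rocket B's frame: (0.829 + 0.6875)/(1 + 0.829·0.6875) = 1.5165/1.5699375, so the relative speed is 0.96596c.
γ for this relative speed: γ = 1/√(1 − 0.933079) = 3.8656.
Rocket A's interval is proper; time dilation gives Δt_B = γΔτ = 3.8656 × 13.8 s = 53.3 s.

53.3 s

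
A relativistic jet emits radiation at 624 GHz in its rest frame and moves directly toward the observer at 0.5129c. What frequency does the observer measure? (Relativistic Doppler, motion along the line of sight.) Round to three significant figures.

1100 GHz

Relativistic Doppler (source moving toward): f_obs = f_src · √((1+β)/(1−β)).
With β = 0.5129: factor = √(1.5129/0.4871) = 1.7624.
f_obs = 624 × 1.7624 = 1100 GHz.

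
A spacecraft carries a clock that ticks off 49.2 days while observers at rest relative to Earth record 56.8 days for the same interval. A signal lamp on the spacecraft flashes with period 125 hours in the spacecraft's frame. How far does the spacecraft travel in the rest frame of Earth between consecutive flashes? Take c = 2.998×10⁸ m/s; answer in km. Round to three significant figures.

7.78×10^10 km

From Δt = γΔτ: γ = 56.8/49.2 = 1.15447.
β = √(1 − 1/γ²) = 0.4997. Lab-frame period = γτ = 1.15447×125 hours = 144.31 hours. Distance = βc × γτ = 0.4997 × 2.998×10⁸ m/s × 519516 s = 7.7829×10^13 m = 7.78×10^10 km.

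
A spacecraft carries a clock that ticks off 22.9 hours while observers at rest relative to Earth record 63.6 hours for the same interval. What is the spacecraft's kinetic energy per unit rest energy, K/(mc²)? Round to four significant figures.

From Δt = γΔτ: γ = 63.6/22.9 = 2.77729.
K/(mc²) = γ − 1 = 2.77729 − 1 = 1.777.

1.777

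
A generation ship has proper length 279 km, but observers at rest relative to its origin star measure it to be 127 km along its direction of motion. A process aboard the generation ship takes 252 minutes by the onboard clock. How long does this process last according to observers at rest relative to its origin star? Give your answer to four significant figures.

553.6 minutes

γ = L₀/L = 279/127 = 2.19685.
The same γ dilates the second interval: 2.19685 × 252 minutes = 553.6 minutes.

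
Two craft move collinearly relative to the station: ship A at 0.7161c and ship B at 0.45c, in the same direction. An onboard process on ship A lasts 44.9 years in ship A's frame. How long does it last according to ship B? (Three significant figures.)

48.8 years

Transform ship A's velocity into ship B's frame: (0.7161 − 0.45)/(1 − 0.7161·0.45) = 0.2661/0.677755, so the relative speed is 0.39262c.
At |u| = 0.39262c, γ = (1 − 0.15415)^(−1/2) = 1.0873.
The clock on ship A records proper time, so ship B measures Δt = γΔτ = 1.0873 × 44.9 = 48.8 years.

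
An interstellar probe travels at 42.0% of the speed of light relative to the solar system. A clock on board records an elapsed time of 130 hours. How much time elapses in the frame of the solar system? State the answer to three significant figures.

143 hours

γ = 1/√(1 − β²) = 1/√(1 − 0.1764) = 1/√0.8236 = 1/0.907524 = 1.1019.
Time dilation: Δt = γ·Δτ = 1.1019 × 130 = 143 hours.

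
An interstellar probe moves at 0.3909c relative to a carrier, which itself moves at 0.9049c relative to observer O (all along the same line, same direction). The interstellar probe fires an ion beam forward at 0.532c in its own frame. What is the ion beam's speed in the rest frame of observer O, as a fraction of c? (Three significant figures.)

First combine the ion beam and interstellar probe (S''→S'): u₁ = (0.532 + 0.3909)/(1 + 0.532×0.3909) = 0.9229/1.2079588 = 0.76402.
Then combine with the carrier (S'→S): u = (0.76402 + 0.9049)/(1 + 0.76402×0.9049) = 1.66892/1.691361698 = 0.98673.

0.987c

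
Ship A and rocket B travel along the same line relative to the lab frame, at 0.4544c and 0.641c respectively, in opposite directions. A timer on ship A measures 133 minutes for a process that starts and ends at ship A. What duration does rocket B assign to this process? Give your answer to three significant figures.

251 minutes

The velocity of ship A relative to rocket B is (0.4544 + 0.641)c / (1 + 0.4544×0.641) = 0.84831c; relative speed 0.84831c.
γ for this relative speed: γ = 1/√(1 − 0.71963) = 1.8886.
The clock on ship A records proper time, so rocket B measures Δt = γΔτ = 1.8886 × 133 = 251 minutes.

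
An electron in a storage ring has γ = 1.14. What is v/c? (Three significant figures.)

0.480

β = √(1 − 1/γ²) = √(1 − 1/1.2996) = √0.230532 = 0.480.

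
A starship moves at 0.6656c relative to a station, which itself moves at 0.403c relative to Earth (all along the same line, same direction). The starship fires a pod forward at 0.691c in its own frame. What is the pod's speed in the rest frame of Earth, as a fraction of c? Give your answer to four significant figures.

Apply u = (u'+v)/(1+u'v) twice. Pod in the station frame: (0.691+0.6656)/(1+0.691·0.6656) = 1.3566/1.4599296 = 0.92922c.
That velocity, transformed to the rest frame of Earth: (0.92922+0.403)/(1+0.92922·0.403) = 1.33222/1.37447566 = 0.96926c.

0.9693c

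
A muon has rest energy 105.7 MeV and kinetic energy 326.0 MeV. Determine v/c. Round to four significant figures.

0.9696

γ = 1 + K/(mc²) = 1 + 326.0/105.7 = 4.0842.
β = √(1 − 1/γ²) = √(1 − 0.0599496) = √0.9400504 = 0.9696.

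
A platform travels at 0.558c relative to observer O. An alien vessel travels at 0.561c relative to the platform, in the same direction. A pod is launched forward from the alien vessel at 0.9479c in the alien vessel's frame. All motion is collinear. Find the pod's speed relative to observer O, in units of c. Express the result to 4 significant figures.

Apply u = (u'+v)/(1+u'v) twice. Pod in the platform frame: (0.9479+0.561)/(1+0.9479·0.561) = 1.5089/1.5317719 = 0.98507c.
That velocity, transformed to the rest frame of observer O: (0.98507+0.558)/(1+0.98507·0.558) = 1.54307/1.54966906 = 0.99574c.

0.9957c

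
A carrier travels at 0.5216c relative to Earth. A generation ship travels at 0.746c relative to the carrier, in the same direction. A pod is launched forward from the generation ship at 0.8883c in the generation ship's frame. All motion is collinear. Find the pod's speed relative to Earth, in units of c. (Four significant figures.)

Apply u = (u'+v)/(1+u'v) twice. Pod in the carrier frame: (0.8883+0.746)/(1+0.8883·0.746) = 1.6343/1.6626718 = 0.98294c.
That velocity, transformed to the rest frame of Earth: (0.98294+0.5216)/(1+0.98294·0.5216) = 1.50454/1.512701504 = 0.9946c.

0.9946c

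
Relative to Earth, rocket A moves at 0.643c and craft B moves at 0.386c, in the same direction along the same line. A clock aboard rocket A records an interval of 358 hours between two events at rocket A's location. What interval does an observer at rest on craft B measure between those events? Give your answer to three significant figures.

Speed of rocket A in craft B's frame: u = (v_A − v_B)/(1 − v_A v_B/c²) = (0.643 − 0.386)/(1 − 0.643×0.386) = 0.257/0.751802 = 0.34185; |u| = 0.34185c.
γ for this relative speed: γ = 1/√(1 − 0.116861) = 1.0641.
Rocket A's interval is proper; time dilation gives Δt_B = γΔτ = 1.0641 × 358 hours = 381 hours.

381 hours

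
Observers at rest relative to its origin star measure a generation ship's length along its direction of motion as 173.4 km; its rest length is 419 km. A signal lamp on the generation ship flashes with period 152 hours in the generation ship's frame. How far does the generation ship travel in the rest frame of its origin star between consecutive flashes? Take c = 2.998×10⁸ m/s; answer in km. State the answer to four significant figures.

Length contraction gives γ = L₀/L = 419/173.4 = 2.41638.
β = √(1 − 1/γ²) = 0.91035. Lab-frame period = γτ = 2.41638×152 hours = 367.29 hours. Distance = βc × γτ = 0.91035 × 2.998×10⁸ m/s × 1322244 s = 3.6087×10^14 m = 3.609×10^11 km.

3.609×10^11 km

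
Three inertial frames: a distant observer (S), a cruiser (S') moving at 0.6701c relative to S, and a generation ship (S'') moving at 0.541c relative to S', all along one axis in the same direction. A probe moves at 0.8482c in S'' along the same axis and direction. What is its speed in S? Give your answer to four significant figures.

0.9904c

Compose velocities in two stages. Stage 1 (into S'): u₁ = (0.8482+0.541)/(1+0.8482×0.541) = 0.95224.
Stage 2 (into S): u = (0.95224+0.6701)/(1+0.95224×0.6701) = 0.99038, so the speed is 0.9904c.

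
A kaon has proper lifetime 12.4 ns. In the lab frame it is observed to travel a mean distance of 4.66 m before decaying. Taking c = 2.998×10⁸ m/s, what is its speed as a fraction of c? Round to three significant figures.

Lab distance = (lab lifetime)·v = γτ·βc, so βγ = d/(cτ) = 4.660/(2.998×10⁸ × 1.240×10^-8) = 1.2535.
With βγ = 1.2535: γ² = 1 + (βγ)² = 2.57126, and β = (βγ)/γ = 1.2535/1.60351 = 0.782.

0.782c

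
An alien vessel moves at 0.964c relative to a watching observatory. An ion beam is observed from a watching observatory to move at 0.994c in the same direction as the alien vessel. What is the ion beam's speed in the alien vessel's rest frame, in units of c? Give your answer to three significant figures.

0.718c

Transform to the alien vessel's frame: u' = (u − v)/(1 − uv/c²).
u' = (0.994 − 0.964)/(1 − 0.994×0.964) = 0.03/0.041784 = 0.71798.
Speed in the alien vessel's frame: 0.718c (in the same direction).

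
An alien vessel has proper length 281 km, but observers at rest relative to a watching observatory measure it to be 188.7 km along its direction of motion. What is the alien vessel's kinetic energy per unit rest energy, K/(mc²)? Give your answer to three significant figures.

0.489

Length contraction gives γ = L₀/L = 281/188.7 = 1.48914.
Since K = (γ−1)mc², K/(mc²) = 1.48914 − 1 = 0.489.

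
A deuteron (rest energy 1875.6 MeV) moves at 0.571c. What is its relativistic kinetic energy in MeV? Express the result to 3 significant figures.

409 MeV

γ = 1/√(1 − β²) = 1/√(1 − 0.326041) = 1/√0.673959 = 1/0.82095 = 1.2181.
Kinetic energy: K = (γ − 1)mc² = (1.2181 − 1) × 1875.6 MeV = 0.2181 × 1875.6 = 409 MeV.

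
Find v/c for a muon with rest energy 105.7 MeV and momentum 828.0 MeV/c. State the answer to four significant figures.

pc/(mc²) = 828.0/105.7 = 7.8335 = βγ = β/√(1−β²).
So β² = x²/(1 + x²) with x = 7.8335: x² = 61.3637, β² = 61.3637/62.3637 = 0.983965, β = 0.9920.

0.9920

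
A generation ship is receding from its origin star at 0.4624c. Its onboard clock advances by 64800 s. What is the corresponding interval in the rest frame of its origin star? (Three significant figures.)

73100 s

Lorentz factor: γ = (1 − 0.21381376)^(−1/2) = 1.1278.
The onboard clock measures proper time, so the interval in the rest frame of its origin star is dilated: Δt = γ·Δτ = 1.1278 × 64800 s = 73100 s.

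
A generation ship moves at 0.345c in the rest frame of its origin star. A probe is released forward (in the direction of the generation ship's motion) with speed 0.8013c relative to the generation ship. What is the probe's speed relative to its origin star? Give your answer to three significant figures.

0.898c

Relativistic velocity addition: u = (u' + v)/(1 + u'v/c²), with u' = 0.8013c and v = 0.345c.
Numerator: 0.8013 + 0.345 = 1.1463. Denominator: 1 + (0.8013)(0.345) = 1.2764485.
u = 1.1463/1.2764485 = 0.89804, so the speed is 0.898c.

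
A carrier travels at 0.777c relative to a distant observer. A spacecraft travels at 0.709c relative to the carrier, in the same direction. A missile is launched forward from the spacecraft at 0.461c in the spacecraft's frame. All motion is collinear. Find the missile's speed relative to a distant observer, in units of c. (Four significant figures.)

Apply u = (u'+v)/(1+u'v) twice. Missile in the carrier frame: (0.461+0.709)/(1+0.461·0.709) = 1.17/1.326849 = 0.88179c.
That velocity, transformed to the rest frame of a distant observer: (0.88179+0.777)/(1+0.88179·0.777) = 1.65879/1.68515083 = 0.98436c.

0.9844c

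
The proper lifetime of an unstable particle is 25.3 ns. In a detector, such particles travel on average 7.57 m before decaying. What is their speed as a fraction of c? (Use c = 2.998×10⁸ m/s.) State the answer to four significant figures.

Let x = d/(cτ) = 7.570 m / (2.998×10⁸ m/s × 2.530×10^-8 s) = 0.99803. Since d = βγcτ, x = βγ = β/√(1−β²).
Solving: β² = x²/(1+x²) = 0.996064/1.996064 = 0.499014, so β = 0.7064.

0.7064c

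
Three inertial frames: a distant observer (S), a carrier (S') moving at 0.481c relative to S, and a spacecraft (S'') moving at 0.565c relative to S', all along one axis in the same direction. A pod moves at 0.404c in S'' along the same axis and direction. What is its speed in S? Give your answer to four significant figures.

0.9206c

Compose velocities in two stages. Stage 1 (into S'): u₁ = (0.404+0.565)/(1+0.404×0.565) = 0.78892.
Stage 2 (into S): u = (0.78892+0.481)/(1+0.78892×0.481) = 0.92059, so the speed is 0.9206c.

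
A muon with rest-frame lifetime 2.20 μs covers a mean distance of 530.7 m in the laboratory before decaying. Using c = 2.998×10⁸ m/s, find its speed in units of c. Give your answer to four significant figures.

Lab distance = (lab lifetime)·v = γτ·βc, so βγ = d/(cτ) = 530.7/(2.998×10⁸ × 2.200×10^-6) = 0.80463.
With βγ = 0.80463: γ² = 1 + (βγ)² = 1.647429, and β = (βγ)/γ = 0.80463/1.28352 = 0.6269.

0.6269c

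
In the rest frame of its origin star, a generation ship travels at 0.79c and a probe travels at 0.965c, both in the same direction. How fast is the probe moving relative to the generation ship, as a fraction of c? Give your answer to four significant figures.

0.7364c

Transform to the generation ship's frame: u' = (u − v)/(1 − uv/c²).
u' = (0.965 − 0.79)/(1 − 0.965×0.79) = 0.175/0.23765 = 0.73638.
Speed in the generation ship's frame: 0.7364c (in the same direction).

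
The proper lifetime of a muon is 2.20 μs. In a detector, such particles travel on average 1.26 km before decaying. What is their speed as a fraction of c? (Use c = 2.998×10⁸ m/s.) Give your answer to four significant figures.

0.8860c

Let x = d/(cτ) = 1260 m / (2.998×10⁸ m/s × 2.200×10^-6 s) = 1.9104. Since d = βγcτ, x = βγ = β/√(1−β²).
Solving: β² = x²/(1+x²) = 3.64963/4.64963 = 0.784929, so β = 0.8860.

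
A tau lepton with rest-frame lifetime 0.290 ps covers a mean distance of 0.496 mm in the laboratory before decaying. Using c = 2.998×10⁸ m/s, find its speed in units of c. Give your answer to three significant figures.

d = βγcτ ⇒ βγ = d/(cτ) = 4.960×10^-4 m / (8.6942×10^-5 m) = 5.705.
β = (βγ)/√(1+(βγ)²) = 5.705/√33.547 = 0.985.

0.985c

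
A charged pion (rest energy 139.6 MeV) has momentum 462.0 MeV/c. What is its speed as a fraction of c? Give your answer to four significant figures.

0.9573c

pc/(mc²) = 462.0/139.6 = 3.3095 = βγ = β/√(1−β²).
So β² = x²/(1 + x²) with x = 3.3095: x² = 10.9528, β² = 10.9528/11.9528 = 0.916338, β = 0.9573.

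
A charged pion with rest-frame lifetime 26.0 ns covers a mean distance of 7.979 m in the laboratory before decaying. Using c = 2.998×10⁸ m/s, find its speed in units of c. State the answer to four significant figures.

0.7153c

Let x = d/(cτ) = 7.979 m / (2.998×10⁸ m/s × 2.600×10^-8 s) = 1.0236. Since d = βγcτ, x = βγ = β/√(1−β²).
Solving: β² = x²/(1+x²) = 1.04776/2.04776 = 0.511662, so β = 0.7153.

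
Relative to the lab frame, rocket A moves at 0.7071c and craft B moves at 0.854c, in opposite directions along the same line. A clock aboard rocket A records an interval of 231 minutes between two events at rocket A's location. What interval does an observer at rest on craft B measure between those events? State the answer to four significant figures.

1007 minutes

Transform rocket A's velocity into craft B's frame: (0.7071 + 0.854)/(1 + 0.7071·0.854) = 1.5611/1.6038634, so the relative speed is 0.97334c.
γ for this relative speed: γ = 1/√(1 − 0.947391) = 4.3598.
Rocket A's interval is proper; time dilation gives Δt_B = γΔτ = 4.3598 × 231 minutes = 1007 minutes.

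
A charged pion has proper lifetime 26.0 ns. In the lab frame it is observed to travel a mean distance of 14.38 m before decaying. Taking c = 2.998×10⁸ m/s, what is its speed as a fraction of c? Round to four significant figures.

0.8791c

Lab distance = (lab lifetime)·v = γτ·βc, so βγ = d/(cτ) = 14.38/(2.998×10⁸ × 2.600×10^-8) = 1.8448.
With βγ = 1.8448: γ² = 1 + (βγ)² = 4.40329, and β = (βγ)/γ = 1.8448/2.0984 = 0.8791.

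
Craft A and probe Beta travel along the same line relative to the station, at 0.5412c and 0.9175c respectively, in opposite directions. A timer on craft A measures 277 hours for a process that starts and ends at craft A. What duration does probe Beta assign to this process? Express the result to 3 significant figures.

The velocity of craft A relative to probe Beta is (0.5412 + 0.9175)c / (1 + 0.5412×0.9175) = 0.97471c; relative speed 0.97471c.
At |u| = 0.97471c, γ = (1 − 0.95006)^(−1/2) = 4.4748.
The clock on craft A records proper time, so probe Beta measures Δt = γΔτ = 4.4748 × 277 = 1240 hours.

1240 hours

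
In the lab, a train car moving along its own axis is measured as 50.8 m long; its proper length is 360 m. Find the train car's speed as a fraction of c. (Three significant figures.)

0.990c

Length contraction gives γ = L₀/L = 360/50.8 = 7.0866.
β = √(1 − 1/γ²) = √0.980088 = 0.990.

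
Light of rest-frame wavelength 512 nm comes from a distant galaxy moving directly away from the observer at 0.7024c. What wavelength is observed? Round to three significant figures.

1220 nm

Relativistic Doppler for wavelength: λ_obs = λ_src · √((1+β)/(1−β)).
With β = 0.7024: factor = √(1.7024/0.2976) = 2.3917.
λ_obs = 512 × 2.3917 = 1220 nm.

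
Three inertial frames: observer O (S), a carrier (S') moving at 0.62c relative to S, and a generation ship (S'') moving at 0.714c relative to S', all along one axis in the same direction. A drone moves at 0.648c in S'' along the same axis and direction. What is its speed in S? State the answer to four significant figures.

First combine the drone and generation ship (S''→S'): u₁ = (0.648 + 0.714)/(1 + 0.648×0.714) = 1.362/1.462672 = 0.93117.
Then combine with the carrier (S'→S): u = (0.93117 + 0.62)/(1 + 0.93117×0.62) = 1.55117/1.5773254 = 0.98342.

0.9834c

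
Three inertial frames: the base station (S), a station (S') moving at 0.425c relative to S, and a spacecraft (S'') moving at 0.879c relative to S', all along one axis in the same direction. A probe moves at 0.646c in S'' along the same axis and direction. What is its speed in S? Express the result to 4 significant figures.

Compose velocities in two stages. Stage 1 (into S'): u₁ = (0.646+0.879)/(1+0.646×0.879) = 0.97268.
Stage 2 (into S): u = (0.97268+0.425)/(1+0.97268×0.425) = 0.98889, so the speed is 0.9889c.

0.9889c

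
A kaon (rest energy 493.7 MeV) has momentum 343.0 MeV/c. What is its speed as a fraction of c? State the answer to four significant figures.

pc/(mc²) = 343.0/493.7 = 0.69475 = βγ = β/√(1−β²).
So β² = x²/(1 + x²) with x = 0.69475: x² = 0.482678, β² = 0.482678/1.482678 = 0.325545, β = 0.5706.

0.5706c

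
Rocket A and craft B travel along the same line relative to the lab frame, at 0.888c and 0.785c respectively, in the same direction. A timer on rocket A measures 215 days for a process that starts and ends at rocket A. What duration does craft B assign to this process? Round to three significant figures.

229 days

The velocity of rocket A relative to craft B is (0.888 − 0.785)c / (1 − 0.888×0.785) = 0.34002c; relative speed 0.34002c.
At |u| = 0.34002c, γ = (1 − 0.115614)^(−1/2) = 1.0634.
Rocket A's interval is proper; time dilation gives Δt_B = γΔτ = 1.0634 × 215 days = 229 days.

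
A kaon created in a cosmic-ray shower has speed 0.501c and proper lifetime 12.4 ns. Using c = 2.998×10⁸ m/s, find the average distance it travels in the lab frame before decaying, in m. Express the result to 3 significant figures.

2.15 m

γ = 1/√(1 − β²) = 1/√(1 − 0.251001) = 1/√0.748999 = 1/0.865447 = 1.1555.
Lab-frame lifetime: Δt = γτ = 1.1555 × 12.4 ns = 14.328 ns.
Distance: d = vΔt = 0.501 × 2.998×10⁸ m/s × 1.4328×10^-8 s = 2.15 m.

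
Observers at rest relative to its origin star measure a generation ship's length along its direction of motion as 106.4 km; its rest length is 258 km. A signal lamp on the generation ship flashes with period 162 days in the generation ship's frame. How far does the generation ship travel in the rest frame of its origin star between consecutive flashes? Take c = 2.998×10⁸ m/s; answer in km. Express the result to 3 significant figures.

9.27×10^12 km

Length contraction gives γ = L₀/L = 258/106.4 = 2.42481.
β = √(1 − 1/γ²) = 0.911. Lab-frame period = γτ = 2.42481×162 days = 392.82 days. Distance = βc × γτ = 0.911 × 2.998×10⁸ m/s × 33939648 s = 9.2695×10^15 m = 9.27×10^12 km.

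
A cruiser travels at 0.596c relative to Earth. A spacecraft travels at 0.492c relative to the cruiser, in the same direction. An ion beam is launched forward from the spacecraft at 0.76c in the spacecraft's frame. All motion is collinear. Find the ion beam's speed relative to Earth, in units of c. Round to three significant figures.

Apply u = (u'+v)/(1+u'v) twice. Ion beam in the cruiser frame: (0.76+0.492)/(1+0.76·0.492) = 1.252/1.37392 = 0.91126c.
That velocity, transformed to the rest frame of Earth: (0.91126+0.596)/(1+0.91126·0.596) = 1.50726/1.54311096 = 0.97677c.

0.977c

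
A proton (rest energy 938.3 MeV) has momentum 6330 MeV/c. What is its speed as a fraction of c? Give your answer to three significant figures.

0.989c

βγ = pc/(mc²) = 6330/938.3 = 6.7462.
Since γ² = 1 + (βγ)² = 46.5112, γ = √46.5112 = 6.81991, and β = (βγ)/γ = 6.7462/6.81991 = 0.989.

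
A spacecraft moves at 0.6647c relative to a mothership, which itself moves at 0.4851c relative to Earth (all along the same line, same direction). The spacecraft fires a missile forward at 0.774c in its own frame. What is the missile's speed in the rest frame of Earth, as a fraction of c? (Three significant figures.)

Apply u = (u'+v)/(1+u'v) twice. Missile in the mothership frame: (0.774+0.6647)/(1+0.774·0.6647) = 1.4387/1.5144778 = 0.94996c.
That velocity, transformed to the rest frame of Earth: (0.94996+0.4851)/(1+0.94996·0.4851) = 1.43506/1.460825596 = 0.98236c.

0.982c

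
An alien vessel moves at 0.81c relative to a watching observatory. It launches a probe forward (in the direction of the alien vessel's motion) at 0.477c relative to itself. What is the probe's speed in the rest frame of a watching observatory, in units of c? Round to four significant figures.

0.9283c

In units of c, u = (u' + v)/(1 + u'v) with u' = 0.477 and v = 0.81.
Numerator: 0.477 + 0.81 = 1.287. Denominator: 1 + (0.477)(0.81) = 1.38637.
u = 1.287/1.38637 = 0.92832, so the speed is 0.9283c.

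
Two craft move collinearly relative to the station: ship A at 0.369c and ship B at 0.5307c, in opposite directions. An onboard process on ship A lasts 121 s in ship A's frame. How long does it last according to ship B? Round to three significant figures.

Speed of ship A in ship B's frame: u = (v_A + v_B)/(1 + v_A v_B/c²) = (0.369 + 0.5307)/(1 + 0.369×0.5307) = 0.8997/1.1958283 = 0.75237; |u| = 0.75237c.
γ for this relative speed: γ = 1/√(1 − 0.566061) = 1.518.
Ship A's interval is proper; time dilation gives Δt_B = γΔτ = 1.518 × 121 s = 184 s.

184 s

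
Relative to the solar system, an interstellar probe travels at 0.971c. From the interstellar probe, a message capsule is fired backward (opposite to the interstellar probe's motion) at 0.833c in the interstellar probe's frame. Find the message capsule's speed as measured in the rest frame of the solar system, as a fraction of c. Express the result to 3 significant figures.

0.722c

In units of c, u = (u' + v)/(1 + u'v) with u' = −0.833 and v = 0.971.
Numerator: −0.833 + 0.971 = 0.138. Denominator: 1 + (−0.833)(0.971) = 0.191157.
u = 0.138/0.191157 = 0.72192, so the speed is 0.722c.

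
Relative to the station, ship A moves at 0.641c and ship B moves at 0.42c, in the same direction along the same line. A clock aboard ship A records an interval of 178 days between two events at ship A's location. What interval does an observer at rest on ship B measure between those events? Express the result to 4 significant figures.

186.7 days

Speed of ship A in ship B's frame: u = (v_A − v_B)/(1 − v_A v_B/c²) = (0.641 − 0.42)/(1 − 0.641×0.42) = 0.221/0.73078 = 0.30242; |u| = 0.30242c.
At |u| = 0.30242c, γ = (1 − 0.0914579)^(−1/2) = 1.0491.
The clock on ship A records proper time, so ship B measures Δt = γΔτ = 1.0491 × 178 = 186.7 days.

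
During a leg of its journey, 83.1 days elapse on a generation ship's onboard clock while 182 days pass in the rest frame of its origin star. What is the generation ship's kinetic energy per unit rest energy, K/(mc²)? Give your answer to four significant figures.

The time-dilation ratio gives γ = 182/83.1 = 2.19013.
Since K = (γ−1)mc², K/(mc²) = 2.19013 − 1 = 1.190.

1.190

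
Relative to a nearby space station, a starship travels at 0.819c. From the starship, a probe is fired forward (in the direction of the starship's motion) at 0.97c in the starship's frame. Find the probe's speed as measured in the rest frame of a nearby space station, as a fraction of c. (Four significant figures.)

0.9970c

Relativistic velocity addition: u = (u' + v)/(1 + u'v/c²), with u' = 0.97c and v = 0.819c.
Numerator: 0.97 + 0.819 = 1.789. Denominator: 1 + (0.97)(0.819) = 1.79443.
u = 1.789/1.79443 = 0.99697, so the speed is 0.9970c.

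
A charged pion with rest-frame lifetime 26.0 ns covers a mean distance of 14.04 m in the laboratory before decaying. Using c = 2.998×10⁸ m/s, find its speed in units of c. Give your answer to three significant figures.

Let x = d/(cτ) = 14.04 m / (2.998×10⁸ m/s × 2.600×10^-8 s) = 1.8012. Since d = βγcτ, x = βγ = β/√(1−β²).
Solving: β² = x²/(1+x²) = 3.24432/4.24432 = 0.764391, so β = 0.874.

0.874c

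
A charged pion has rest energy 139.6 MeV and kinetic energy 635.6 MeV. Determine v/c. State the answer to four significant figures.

0.9837

γ = 1 + K/(mc²) = 1 + 635.6/139.6 = 5.553.
β = √(1 − 1/γ²) = √(1 − 0.0324298) = √0.9675702 = 0.9837.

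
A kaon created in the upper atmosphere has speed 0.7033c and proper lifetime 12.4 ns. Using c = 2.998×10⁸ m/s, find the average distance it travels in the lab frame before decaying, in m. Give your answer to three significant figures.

With β = 0.7033, γ = 1/√(1 − 0.7033²) = 1/√0.50536911 = 1.4067.
Lab-frame lifetime: Δt = γτ = 1.4067 × 12.4 ns = 17.443 ns.
Distance: d = vΔt = 0.7033 × 2.998×10⁸ m/s × 1.7443×10^-8 s = 3.68 m.

3.68 m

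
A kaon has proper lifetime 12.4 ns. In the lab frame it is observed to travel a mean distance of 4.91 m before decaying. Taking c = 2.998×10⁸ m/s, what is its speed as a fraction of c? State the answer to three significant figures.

0.797c

Lab distance = (lab lifetime)·v = γτ·βc, so βγ = d/(cτ) = 4.910/(2.998×10⁸ × 1.240×10^-8) = 1.3208.
With βγ = 1.3208: γ² = 1 + (βγ)² = 2.74451, and β = (βγ)/γ = 1.3208/1.65666 = 0.797.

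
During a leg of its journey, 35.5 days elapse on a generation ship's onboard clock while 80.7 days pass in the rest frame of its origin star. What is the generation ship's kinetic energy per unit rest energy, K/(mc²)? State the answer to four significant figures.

From Δt = γΔτ: γ = 80.7/35.5 = 2.27324.
Since K = (γ−1)mc², K/(mc²) = 2.27324 − 1 = 1.273.

1.273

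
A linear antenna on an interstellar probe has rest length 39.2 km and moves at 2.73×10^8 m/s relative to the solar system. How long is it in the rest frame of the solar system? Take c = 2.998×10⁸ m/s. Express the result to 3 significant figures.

16.2 km

β = v/c = (2.73×10^8 m/s)/(2.998×10⁸ m/s) = 0.910607.
β² = 0.8292051, so γ = 1/√0.1707949 = 2.4197.
Length contraction: L = L₀/γ = 39.2/2.4197 = 16.2 km.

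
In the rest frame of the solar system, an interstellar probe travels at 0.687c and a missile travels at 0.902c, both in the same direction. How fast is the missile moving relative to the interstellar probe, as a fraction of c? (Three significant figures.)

0.565c

Transform to the interstellar probe's frame: u' = (u − v)/(1 − uv/c²).
u' = (0.902 − 0.687)/(1 − 0.902×0.687) = 0.215/0.380326 = 0.5653.
Speed in the interstellar probe's frame: 0.565c (in the same direction).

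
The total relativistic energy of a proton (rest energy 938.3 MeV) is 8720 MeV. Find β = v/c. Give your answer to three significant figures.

Total energy E = γmc² gives γ = 8720/938.3 = 9.2934.
Hence β = √(1 − 1/γ²) = √(1 − 0.0115785) = √0.9884215 = 0.994.

0.994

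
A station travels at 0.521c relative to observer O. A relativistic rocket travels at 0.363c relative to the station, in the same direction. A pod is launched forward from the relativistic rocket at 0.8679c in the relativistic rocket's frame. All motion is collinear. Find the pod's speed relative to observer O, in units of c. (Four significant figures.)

0.9794c

First combine the pod and relativistic rocket (S''→S'): u₁ = (0.8679 + 0.363)/(1 + 0.8679×0.363) = 1.2309/1.3150477 = 0.93601.
Then combine with the station (S'→S): u = (0.93601 + 0.521)/(1 + 0.93601×0.521) = 1.45701/1.48766121 = 0.9794.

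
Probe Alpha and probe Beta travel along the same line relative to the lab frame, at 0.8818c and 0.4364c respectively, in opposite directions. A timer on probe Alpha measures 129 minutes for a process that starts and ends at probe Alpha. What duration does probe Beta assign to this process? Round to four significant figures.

421.0 minutes

Speed of probe Alpha in probe Beta's frame: u = (v_A + v_B)/(1 + v_A v_B/c²) = (0.8818 + 0.4364)/(1 + 0.8818×0.4364) = 1.3182/1.38481752 = 0.95189; |u| = 0.95189c.
At |u| = 0.95189c, γ = (1 − 0.906095)^(−1/2) = 3.2633.
The clock on probe Alpha records proper time, so probe Beta measures Δt = γΔτ = 3.2633 × 129 = 421.0 minutes.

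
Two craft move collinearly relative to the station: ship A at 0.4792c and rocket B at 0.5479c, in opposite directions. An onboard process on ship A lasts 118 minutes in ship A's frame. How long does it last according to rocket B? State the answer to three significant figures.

Transform ship A's velocity into rocket B's frame: (0.4792 + 0.5479)/(1 + 0.4792·0.5479) = 1.0271/1.26255368, so the relative speed is 0.81351c.
γ for this relative speed: γ = 1/√(1 − 0.661799) = 1.7195.
Ship A's interval is proper; time dilation gives Δt_B = γΔτ = 1.7195 × 118 minutes = 203 minutes.

203 minutes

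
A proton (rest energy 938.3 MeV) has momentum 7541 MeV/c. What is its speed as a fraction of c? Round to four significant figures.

βγ = pc/(mc²) = 7541/938.3 = 8.0369.
Since γ² = 1 + (βγ)² = 65.5918, γ = √65.5918 = 8.09888, and β = (βγ)/γ = 8.0369/8.09888 = 0.9923.

0.9923c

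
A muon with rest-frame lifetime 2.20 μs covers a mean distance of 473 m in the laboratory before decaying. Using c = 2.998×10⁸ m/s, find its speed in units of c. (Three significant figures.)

Lab distance = (lab lifetime)·v = γτ·βc, so βγ = d/(cτ) = 473.0/(2.998×10⁸ × 2.200×10^-6) = 0.71714.
With βγ = 0.71714: γ² = 1 + (βγ)² = 1.51429, and β = (βγ)/γ = 0.71714/1.23056 = 0.583.

0.583c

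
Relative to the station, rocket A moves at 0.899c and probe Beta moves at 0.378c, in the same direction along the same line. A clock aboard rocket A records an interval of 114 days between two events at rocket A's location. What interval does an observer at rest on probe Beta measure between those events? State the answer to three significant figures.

Speed of rocket A in probe Beta's frame: u = (v_A − v_B)/(1 − v_A v_B/c²) = (0.899 − 0.378)/(1 − 0.899×0.378) = 0.521/0.660178 = 0.78918; |u| = 0.78918c.
γ for this relative speed: γ = 1/√(1 − 0.622805) = 1.6282.
Rocket A's interval is proper; time dilation gives Δt_B = γΔτ = 1.6282 × 114 days = 186 days.

186 days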